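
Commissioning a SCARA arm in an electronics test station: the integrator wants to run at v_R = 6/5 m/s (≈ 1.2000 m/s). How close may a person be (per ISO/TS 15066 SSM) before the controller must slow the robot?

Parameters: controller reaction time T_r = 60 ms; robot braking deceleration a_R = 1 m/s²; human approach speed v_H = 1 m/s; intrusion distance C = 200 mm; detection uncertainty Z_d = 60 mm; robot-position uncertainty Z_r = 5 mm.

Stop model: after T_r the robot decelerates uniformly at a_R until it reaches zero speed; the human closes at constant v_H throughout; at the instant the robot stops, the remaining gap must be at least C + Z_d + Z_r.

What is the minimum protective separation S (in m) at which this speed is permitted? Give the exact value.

S_min = 2317/1000 m = 2.3170 m

braking lasts T_s = (6/5)/1 = 1.2000 s
robot in T_r: 1.2000·0.0600 = 0.0720 m
robot under decel: 1.2000²/(2·1.0000) = 0.7200 m
human over T_r+T_s: 1.0000·(0.0600+1.2000) = 1.2600 m
C+Z_d+Z_r = 0.2000+0.0600+0.0050 = 0.2650 m
S_min ≈ 0.0720+0.7200+1.2600+0.2650  ⇒  S_min = 2317/1000 m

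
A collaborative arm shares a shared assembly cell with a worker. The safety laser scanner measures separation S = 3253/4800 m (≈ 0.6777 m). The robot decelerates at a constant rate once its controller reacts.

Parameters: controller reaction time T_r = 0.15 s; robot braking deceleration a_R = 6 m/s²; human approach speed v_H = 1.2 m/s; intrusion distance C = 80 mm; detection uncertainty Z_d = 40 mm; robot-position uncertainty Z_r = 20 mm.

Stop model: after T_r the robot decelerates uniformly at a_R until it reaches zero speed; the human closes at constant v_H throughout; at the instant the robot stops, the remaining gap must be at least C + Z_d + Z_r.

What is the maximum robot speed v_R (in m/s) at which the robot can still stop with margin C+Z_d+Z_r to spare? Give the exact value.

collect terms ⇒ (1/12)·v_R² + (7/20)·v_R + (-1717/4800) = 0
  disc = (7/20)² − 4·(1/12)·(-1717/4800) = 3481/14400 ; √disc = 59/120
  v_R = (−(7/20) + 59/120) / (2·(1/12)) = 17/20 m/s
check:
stop time T_s = (17/20)/6 = 0.1417 s
robot covers v_R·T_r = 0.8500·0.1500 = 0.1275 m before braking
braking distance = 0.8500²/(2·6.0000) = 0.0602 m
person approaches 1.2000·(0.1500+0.1417) = 0.3500 m
margins: 0.0800+0.0400+0.0200 = 0.1400 m
sum ≈ 0.1275+0.0602+0.3500+0.1400 ≈ 0.6777 m = S ✓

v_R_max = 17/20 m/s = 0.8500 m/s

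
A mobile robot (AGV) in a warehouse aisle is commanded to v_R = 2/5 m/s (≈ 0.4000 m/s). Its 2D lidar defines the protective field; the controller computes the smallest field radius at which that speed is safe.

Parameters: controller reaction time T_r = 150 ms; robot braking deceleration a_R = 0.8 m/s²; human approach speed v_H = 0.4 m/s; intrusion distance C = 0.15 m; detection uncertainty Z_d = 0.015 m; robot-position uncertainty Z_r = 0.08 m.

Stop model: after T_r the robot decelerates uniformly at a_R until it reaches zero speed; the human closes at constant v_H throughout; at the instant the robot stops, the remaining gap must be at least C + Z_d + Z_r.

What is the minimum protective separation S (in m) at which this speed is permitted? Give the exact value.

S_min = 133/200 m = 0.6650 m

T_s = v_R/a_R = (2/5)/(4/5) = 0.5000 s
robot covers v_R·T_r = 0.4000·0.1500 = 0.0600 m before braking
braking distance = 0.4000²/(2·0.8000) = 0.1000 m
human closes 0.4000·0.6500 = 0.2600 m
C+Z_d+Z_r = 0.1500+0.0150+0.0800 = 0.2450 m
S_min ≈ 0.0600+0.1000+0.2600+0.2450  ⇒  S_min = 133/200 m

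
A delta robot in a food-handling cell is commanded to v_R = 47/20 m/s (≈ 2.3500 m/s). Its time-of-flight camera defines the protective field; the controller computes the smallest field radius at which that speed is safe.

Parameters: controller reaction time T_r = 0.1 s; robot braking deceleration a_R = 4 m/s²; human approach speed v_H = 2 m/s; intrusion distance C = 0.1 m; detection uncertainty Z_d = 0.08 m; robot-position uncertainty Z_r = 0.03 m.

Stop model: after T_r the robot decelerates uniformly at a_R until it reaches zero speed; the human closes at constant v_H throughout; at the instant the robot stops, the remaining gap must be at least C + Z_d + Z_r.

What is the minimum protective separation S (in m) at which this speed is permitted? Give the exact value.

S_min = 8033/3200 m = 2.5103 m

T_s = v_R/a_R = (47/20)/4 = 0.5875 s
robot in T_r: 2.3500·0.1000 = 0.2350 m
robot under decel: 2.3500²/(2·4.0000) = 0.6903 m
human over T_r+T_s: 2.0000·(0.1000+0.5875) = 1.3750 m
margins: 0.1000+0.0800+0.0300 = 0.2100 m
S_min ≈ 0.2350+0.6903+1.3750+0.2100  ⇒  S_min = 8033/3200 m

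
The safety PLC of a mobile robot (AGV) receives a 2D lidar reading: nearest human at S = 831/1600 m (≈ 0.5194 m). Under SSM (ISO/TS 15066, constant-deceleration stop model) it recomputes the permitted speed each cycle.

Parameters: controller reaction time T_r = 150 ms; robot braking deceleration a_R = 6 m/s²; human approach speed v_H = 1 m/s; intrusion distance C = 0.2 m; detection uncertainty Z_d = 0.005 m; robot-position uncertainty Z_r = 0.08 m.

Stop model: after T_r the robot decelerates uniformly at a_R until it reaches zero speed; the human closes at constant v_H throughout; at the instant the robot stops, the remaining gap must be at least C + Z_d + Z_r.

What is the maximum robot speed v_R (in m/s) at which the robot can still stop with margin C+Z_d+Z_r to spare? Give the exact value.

collect terms ⇒ (1/12)·v_R² + (19/60)·v_R + (-27/320) = 0
  disc = (19/60)² − 4·(1/12)·(-27/320) = 1849/14400 ; √disc = 43/120
  v_R = (−(19/60) + 43/120) / (2·(1/12)) = 1/4 m/s
check:
stop time T_s = (1/4)/6 = 0.0417 s
reaction-phase robot travel = 0.2500·0.1500 = 0.0375 m
robot under decel: 0.2500²/(2·6.0000) = 0.0052 m
human over T_r+T_s: 1.0000·(0.1500+0.0417) = 0.1917 m
margins: 0.2000+0.0050+0.0800 = 0.2850 m
sum ≈ 0.0375+0.0052+0.1917+0.2850 ≈ 0.5194 m = S ✓

v_R_max = 1/4 m/s = 0.2500 m/s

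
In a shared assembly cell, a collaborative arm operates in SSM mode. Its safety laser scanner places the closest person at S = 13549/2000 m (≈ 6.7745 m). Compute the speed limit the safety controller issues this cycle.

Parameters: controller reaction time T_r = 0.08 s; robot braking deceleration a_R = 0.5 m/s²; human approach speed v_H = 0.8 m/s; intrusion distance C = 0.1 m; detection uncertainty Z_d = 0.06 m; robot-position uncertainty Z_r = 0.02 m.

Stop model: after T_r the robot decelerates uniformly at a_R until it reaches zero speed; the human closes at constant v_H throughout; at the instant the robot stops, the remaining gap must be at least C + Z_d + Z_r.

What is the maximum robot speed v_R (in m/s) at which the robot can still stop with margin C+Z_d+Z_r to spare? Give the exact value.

v_R_max = 37/20 m/s = 1.8500 m/s

collect terms ⇒ (1)·v_R² + (42/25)·v_R + (-13061/2000) = 0
  disc = (42/25)² − 4·(1)·(-13061/2000) = 72361/2500 ; √disc = 269/50
  v_R = (−(42/25) + 269/50) / (2·(1)) = 37/20 m/s
check:
stop time T_s = (37/20)/(1/2) = 3.7000 s
robot covers v_R·T_r = 1.8500·0.0800 = 0.1480 m before braking
robot covers 1.8500·3.7000 − ½·0.5000·3.7000² = 3.4225 m while stopping
human closes 0.8000·3.7800 = 3.0240 m
C+Z_d+Z_r = 0.1000+0.0600+0.0200 = 0.1800 m
sum ≈ 0.1480+3.4225+3.0240+0.1800 ≈ 6.7745 m = S ✓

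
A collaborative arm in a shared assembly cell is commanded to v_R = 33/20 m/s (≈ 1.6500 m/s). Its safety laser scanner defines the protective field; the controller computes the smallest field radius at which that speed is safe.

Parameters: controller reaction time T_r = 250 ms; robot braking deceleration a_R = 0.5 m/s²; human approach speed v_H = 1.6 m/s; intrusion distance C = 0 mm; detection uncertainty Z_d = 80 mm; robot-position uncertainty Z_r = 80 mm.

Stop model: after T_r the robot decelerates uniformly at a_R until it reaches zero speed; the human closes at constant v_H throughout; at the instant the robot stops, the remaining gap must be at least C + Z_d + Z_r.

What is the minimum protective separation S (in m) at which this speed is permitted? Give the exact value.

S_min = 359/40 m = 8.9750 m

stop time T_s = (33/20)/(1/2) = 3.3000 s
robot in T_r: 1.6500·0.2500 = 0.4125 m
braking distance = 1.6500²/(2·0.5000) = 2.7225 m
person approaches 1.6000·(0.2500+3.3000) = 5.6800 m
C+Z_d+Z_r = 0.0000+0.0800+0.0800 = 0.1600 m
S_min ≈ 0.4125+2.7225+5.6800+0.1600  ⇒  S_min = 359/40 m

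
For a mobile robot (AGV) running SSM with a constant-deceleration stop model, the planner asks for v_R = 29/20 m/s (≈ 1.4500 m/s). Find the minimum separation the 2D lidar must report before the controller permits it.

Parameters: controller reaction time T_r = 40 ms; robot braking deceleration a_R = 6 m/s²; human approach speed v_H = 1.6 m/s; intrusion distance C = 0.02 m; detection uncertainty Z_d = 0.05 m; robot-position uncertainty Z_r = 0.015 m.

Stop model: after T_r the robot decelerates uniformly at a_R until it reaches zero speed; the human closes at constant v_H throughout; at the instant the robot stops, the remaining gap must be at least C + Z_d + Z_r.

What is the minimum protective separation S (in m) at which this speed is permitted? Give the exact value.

stop time T_s = (29/20)/6 = 0.2417 s
robot covers v_R·T_r = 1.4500·0.0400 = 0.0580 m before braking
robot covers 1.4500·0.2417 − ½·6.0000·0.2417² = 0.1752 m while stopping
human closes 1.6000·0.2817 = 0.4507 m
residual clearance needed = 0.0200+0.0500+0.0150 = 0.0850 m
S_min ≈ 0.0580+0.1752+0.4507+0.0850  ⇒  S_min = 6151/8000 m

S_min = 6151/8000 m = 0.7689 m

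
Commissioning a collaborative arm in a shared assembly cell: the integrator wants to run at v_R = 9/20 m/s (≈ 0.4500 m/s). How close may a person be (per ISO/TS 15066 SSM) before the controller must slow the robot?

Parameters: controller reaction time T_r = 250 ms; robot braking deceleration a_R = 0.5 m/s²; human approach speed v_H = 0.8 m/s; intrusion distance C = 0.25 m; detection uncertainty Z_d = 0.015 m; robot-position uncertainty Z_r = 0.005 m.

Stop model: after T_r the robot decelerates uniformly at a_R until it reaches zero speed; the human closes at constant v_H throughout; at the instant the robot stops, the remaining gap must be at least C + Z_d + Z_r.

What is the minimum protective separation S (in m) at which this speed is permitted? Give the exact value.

braking lasts T_s = (9/20)/(1/2) = 0.9000 s
robot covers v_R·T_r = 0.4500·0.2500 = 0.1125 m before braking
braking distance = 0.4500²/(2·0.5000) = 0.2025 m
human over T_r+T_s: 0.8000·(0.2500+0.9000) = 0.9200 m
C+Z_d+Z_r = 0.2500+0.0150+0.0050 = 0.2700 m
S_min ≈ 0.1125+0.2025+0.9200+0.2700  ⇒  S_min = 301/200 m

S_min = 301/200 m = 1.5050 m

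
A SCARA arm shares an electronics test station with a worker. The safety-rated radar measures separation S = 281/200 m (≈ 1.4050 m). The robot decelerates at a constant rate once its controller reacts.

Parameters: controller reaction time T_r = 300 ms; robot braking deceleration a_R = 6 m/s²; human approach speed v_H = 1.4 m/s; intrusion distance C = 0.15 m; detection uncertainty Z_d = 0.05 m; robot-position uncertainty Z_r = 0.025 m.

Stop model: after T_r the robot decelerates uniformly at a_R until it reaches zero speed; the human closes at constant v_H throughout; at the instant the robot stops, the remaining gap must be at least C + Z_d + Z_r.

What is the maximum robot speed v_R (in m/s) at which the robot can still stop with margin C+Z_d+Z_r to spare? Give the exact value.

v_R_max = 6/5 m/s = 1.2000 m/s

at the boundary: (1/12)·v² + (8/15)·v + (-19/25) = 0
  disc = (8/15)² − 4·(1/12)·(-19/25) = 121/225 ; √disc = 11/15
  v_R = (−(8/15) + 11/15) / (2·(1/12)) = 6/5 m/s
check:
T_s = v_R/a_R = (6/5)/6 = 0.2000 s
robot covers v_R·T_r = 1.2000·0.3000 = 0.3600 m before braking
robot under decel: 1.2000²/(2·6.0000) = 0.1200 m
human closes 1.4000·0.5000 = 0.7000 m
residual clearance needed = 0.1500+0.0500+0.0250 = 0.2250 m
sum ≈ 0.3600+0.1200+0.7000+0.2250 ≈ 1.4050 m = S ✓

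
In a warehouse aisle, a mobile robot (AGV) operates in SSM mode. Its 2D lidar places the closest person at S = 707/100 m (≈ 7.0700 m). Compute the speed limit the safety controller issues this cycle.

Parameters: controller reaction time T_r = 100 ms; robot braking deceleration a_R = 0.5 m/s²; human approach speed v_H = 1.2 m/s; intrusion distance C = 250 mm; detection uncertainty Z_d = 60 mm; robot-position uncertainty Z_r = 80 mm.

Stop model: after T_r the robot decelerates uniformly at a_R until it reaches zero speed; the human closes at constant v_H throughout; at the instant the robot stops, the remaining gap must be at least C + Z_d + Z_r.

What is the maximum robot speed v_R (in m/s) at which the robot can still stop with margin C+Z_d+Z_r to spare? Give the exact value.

quadratic (1)·v² + (5/2)·v + (-164/25) = 0
  disc = (5/2)² − 4·(1)·(-164/25) = 3249/100 ; √disc = 57/10
  v_R = (−(5/2) + 57/10) / (2·(1)) = 8/5 m/s
check:
T_s = v_R/a_R = (8/5)/(1/2) = 3.2000 s
robot covers v_R·T_r = 1.6000·0.1000 = 0.1600 m before braking
robot under decel: 1.6000²/(2·0.5000) = 2.5600 m
human over T_r+T_s: 1.2000·(0.1000+3.2000) = 3.9600 m
C+Z_d+Z_r = 0.2500+0.0600+0.0800 = 0.3900 m
sum ≈ 0.1600+2.5600+3.9600+0.3900 ≈ 7.0700 m = S ✓

v_R_max = 8/5 m/s = 1.6000 m/s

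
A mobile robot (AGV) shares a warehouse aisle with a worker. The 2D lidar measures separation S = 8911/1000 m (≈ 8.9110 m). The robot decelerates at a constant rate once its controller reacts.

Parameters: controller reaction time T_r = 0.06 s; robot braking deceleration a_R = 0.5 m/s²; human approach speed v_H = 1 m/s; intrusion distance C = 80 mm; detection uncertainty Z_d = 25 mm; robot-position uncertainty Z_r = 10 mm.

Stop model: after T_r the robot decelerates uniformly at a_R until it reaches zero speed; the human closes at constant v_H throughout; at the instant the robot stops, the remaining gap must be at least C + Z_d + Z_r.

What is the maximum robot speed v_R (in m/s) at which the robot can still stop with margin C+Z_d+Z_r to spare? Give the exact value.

collect terms ⇒ (1)·v_R² + (103/50)·v_R + (-1092/125) = 0
  disc = (103/50)² − 4·(1)·(-1092/125) = 97969/2500 ; √disc = 313/50
  v_R = (−(103/50) + 313/50) / (2·(1)) = 21/10 m/s
check:
braking lasts T_s = (21/10)/(1/2) = 4.2000 s
robot covers v_R·T_r = 2.1000·0.0600 = 0.1260 m before braking
braking distance = 2.1000²/(2·0.5000) = 4.4100 m
human closes 1.0000·4.2600 = 4.2600 m
margins: 0.0800+0.0250+0.0100 = 0.1150 m
sum ≈ 0.1260+4.4100+4.2600+0.1150 ≈ 8.9110 m = S ✓

v_R_max = 21/10 m/s = 2.1000 m/s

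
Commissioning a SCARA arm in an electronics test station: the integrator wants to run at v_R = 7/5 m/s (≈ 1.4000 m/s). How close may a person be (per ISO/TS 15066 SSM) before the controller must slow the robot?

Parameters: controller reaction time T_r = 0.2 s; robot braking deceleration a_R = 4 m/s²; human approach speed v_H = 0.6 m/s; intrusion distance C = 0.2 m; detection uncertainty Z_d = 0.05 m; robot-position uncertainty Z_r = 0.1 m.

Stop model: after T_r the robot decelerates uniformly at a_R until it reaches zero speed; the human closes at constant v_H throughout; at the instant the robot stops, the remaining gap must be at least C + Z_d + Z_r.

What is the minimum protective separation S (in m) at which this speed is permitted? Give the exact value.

braking lasts T_s = (7/5)/4 = 0.3500 s
reaction-phase robot travel = 1.4000·0.2000 = 0.2800 m
braking distance = 1.4000²/(2·4.0000) = 0.2450 m
human over T_r+T_s: 0.6000·(0.2000+0.3500) = 0.3300 m
C+Z_d+Z_r = 0.2000+0.0500+0.1000 = 0.3500 m
S_min ≈ 0.2800+0.2450+0.3300+0.3500  ⇒  S_min = 241/200 m

S_min = 241/200 m = 1.2050 m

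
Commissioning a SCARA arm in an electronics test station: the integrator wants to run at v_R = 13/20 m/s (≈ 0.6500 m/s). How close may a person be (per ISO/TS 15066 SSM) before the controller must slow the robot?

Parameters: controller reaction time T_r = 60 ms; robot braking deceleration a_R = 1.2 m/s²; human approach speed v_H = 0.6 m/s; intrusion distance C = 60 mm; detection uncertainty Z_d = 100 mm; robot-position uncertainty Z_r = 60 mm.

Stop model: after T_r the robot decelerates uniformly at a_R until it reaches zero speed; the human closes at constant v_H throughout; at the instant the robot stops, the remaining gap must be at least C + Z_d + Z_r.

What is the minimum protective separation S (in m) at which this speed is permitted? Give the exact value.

stop time T_s = (13/20)/(6/5) = 0.5417 s
robot in T_r: 0.6500·0.0600 = 0.0390 m
robot covers 0.6500·0.5417 − ½·1.2000·0.5417² = 0.1760 m while stopping
human over T_r+T_s: 0.6000·(0.0600+0.5417) = 0.3610 m
residual clearance needed = 0.0600+0.1000+0.0600 = 0.2200 m
S_min ≈ 0.0390+0.1760+0.3610+0.2200  ⇒  S_min = 3821/4800 m

S_min = 3821/4800 m = 0.7960 m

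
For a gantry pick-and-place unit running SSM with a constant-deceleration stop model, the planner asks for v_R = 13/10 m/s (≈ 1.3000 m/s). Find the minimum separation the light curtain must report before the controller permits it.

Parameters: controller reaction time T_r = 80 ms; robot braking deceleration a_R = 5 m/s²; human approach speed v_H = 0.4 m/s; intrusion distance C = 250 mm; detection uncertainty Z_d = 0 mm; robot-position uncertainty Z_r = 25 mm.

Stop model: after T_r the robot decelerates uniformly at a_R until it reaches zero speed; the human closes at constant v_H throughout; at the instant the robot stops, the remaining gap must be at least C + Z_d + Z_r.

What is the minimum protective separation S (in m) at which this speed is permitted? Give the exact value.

braking lasts T_s = (13/10)/5 = 0.2600 s
robot covers v_R·T_r = 1.3000·0.0800 = 0.1040 m before braking
braking distance = 1.3000²/(2·5.0000) = 0.1690 m
human closes 0.4000·0.3400 = 0.1360 m
C+Z_d+Z_r = 0.2500+0.0000+0.0250 = 0.2750 m
S_min ≈ 0.1040+0.1690+0.1360+0.2750  ⇒  S_min = 171/250 m

S_min = 171/250 m = 0.6840 m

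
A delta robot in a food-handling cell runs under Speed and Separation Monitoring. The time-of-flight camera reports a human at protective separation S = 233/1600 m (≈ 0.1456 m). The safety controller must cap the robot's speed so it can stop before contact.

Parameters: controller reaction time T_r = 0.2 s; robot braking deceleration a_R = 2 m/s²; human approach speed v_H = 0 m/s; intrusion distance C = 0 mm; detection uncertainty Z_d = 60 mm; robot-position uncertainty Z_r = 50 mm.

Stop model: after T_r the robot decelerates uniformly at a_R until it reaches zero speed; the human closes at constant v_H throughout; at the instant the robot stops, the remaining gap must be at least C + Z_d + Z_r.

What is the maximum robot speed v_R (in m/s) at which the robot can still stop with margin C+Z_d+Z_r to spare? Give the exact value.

v_R_max = 3/20 m/s = 0.1500 m/s

quadratic (1/4)·v² + (1/5)·v + (-57/1600) = 0
  disc = (1/5)² − 4·(1/4)·(-57/1600) = 121/1600 ; √disc = 11/40
  v_R = (−(1/5) + 11/40) / (2·(1/4)) = 3/20 m/s
check:
stop time T_s = (3/20)/2 = 0.0750 s
robot in T_r: 0.1500·0.2000 = 0.0300 m
robot covers 0.1500·0.0750 − ½·2.0000·0.0750² = 0.0056 m while stopping
human closes 0.0000·0.2750 = 0.0000 m
margins: 0.0000+0.0600+0.0500 = 0.1100 m
sum ≈ 0.0300+0.0056+0.0000+0.1100 ≈ 0.1456 m = S ✓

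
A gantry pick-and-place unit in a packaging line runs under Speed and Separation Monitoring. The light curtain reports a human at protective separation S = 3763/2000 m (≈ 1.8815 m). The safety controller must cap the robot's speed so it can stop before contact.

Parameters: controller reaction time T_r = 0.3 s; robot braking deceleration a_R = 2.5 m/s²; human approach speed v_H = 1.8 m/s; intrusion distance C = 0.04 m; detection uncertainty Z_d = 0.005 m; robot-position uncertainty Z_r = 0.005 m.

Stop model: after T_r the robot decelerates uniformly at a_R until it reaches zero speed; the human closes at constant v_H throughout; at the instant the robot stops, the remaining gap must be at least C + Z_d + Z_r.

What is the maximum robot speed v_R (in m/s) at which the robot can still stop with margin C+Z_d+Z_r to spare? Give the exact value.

quadratic (1/5)·v² + (51/50)·v + (-2583/2000) = 0
  disc = (51/50)² − 4·(1/5)·(-2583/2000) = 1296/625 ; √disc = 36/25
  v_R = (−(51/50) + 36/25) / (2·(1/5)) = 21/20 m/s
check:
T_s = v_R/a_R = (21/20)/(5/2) = 0.4200 s
reaction-phase robot travel = 1.0500·0.3000 = 0.3150 m
braking distance = 1.0500²/(2·2.5000) = 0.2205 m
person approaches 1.8000·(0.3000+0.4200) = 1.2960 m
residual clearance needed = 0.0400+0.0050+0.0050 = 0.0500 m
sum ≈ 0.3150+0.2205+1.2960+0.0500 ≈ 1.8815 m = S ✓

v_R_max = 21/20 m/s = 1.0500 m/s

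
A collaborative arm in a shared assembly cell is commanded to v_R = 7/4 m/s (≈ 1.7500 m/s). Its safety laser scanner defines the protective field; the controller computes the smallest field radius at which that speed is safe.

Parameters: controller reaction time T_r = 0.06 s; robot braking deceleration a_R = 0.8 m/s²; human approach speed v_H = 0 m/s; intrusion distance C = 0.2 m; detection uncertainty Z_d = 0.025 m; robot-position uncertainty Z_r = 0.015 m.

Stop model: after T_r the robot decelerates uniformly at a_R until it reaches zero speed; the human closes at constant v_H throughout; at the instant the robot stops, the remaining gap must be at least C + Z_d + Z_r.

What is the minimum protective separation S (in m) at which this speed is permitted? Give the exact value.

S_min = 7229/3200 m = 2.2591 m

stop time T_s = (7/4)/(4/5) = 2.1875 s
robot covers v_R·T_r = 1.7500·0.0600 = 0.1050 m before braking
braking distance = 1.7500²/(2·0.8000) = 1.9141 m
person approaches 0.0000·(0.0600+2.1875) = 0.0000 m
C+Z_d+Z_r = 0.2000+0.0250+0.0150 = 0.2400 m
S_min ≈ 0.1050+1.9141+0.0000+0.2400  ⇒  S_min = 7229/3200 m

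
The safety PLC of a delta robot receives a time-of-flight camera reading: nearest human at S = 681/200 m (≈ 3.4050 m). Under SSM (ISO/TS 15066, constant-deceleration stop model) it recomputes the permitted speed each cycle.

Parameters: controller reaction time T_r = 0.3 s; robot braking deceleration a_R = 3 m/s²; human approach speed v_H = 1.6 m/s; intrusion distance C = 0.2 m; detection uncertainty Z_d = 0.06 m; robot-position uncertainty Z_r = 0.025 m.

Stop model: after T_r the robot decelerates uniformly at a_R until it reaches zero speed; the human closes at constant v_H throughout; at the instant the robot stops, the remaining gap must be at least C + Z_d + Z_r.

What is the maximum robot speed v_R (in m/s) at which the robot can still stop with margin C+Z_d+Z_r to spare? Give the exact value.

v_R_max = 11/5 m/s = 2.2000 m/s

collect terms ⇒ (1/6)·v_R² + (5/6)·v_R + (-66/25) = 0
  disc = (5/6)² − 4·(1/6)·(-66/25) = 2209/900 ; √disc = 47/30
  v_R = (−(5/6) + 47/30) / (2·(1/6)) = 11/5 m/s
check:
braking lasts T_s = (11/5)/3 = 0.7333 s
robot covers v_R·T_r = 2.2000·0.3000 = 0.6600 m before braking
braking distance = 2.2000²/(2·3.0000) = 0.8067 m
human over T_r+T_s: 1.6000·(0.3000+0.7333) = 1.6533 m
margins: 0.2000+0.0600+0.0250 = 0.2850 m
sum ≈ 0.6600+0.8067+1.6533+0.2850 ≈ 3.4050 m = S ✓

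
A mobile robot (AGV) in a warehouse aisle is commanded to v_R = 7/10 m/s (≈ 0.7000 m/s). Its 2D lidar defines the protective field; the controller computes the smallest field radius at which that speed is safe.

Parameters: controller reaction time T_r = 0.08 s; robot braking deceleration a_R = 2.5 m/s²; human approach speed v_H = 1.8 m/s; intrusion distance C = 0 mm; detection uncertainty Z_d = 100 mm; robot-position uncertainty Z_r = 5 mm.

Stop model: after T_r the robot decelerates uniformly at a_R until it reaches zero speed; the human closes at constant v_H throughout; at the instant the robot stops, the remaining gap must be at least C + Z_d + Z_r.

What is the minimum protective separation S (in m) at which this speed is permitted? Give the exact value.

S_min = 907/1000 m = 0.9070 m

T_s = v_R/a_R = (7/10)/(5/2) = 0.2800 s
reaction-phase robot travel = 0.7000·0.0800 = 0.0560 m
braking distance = 0.7000²/(2·2.5000) = 0.0980 m
human over T_r+T_s: 1.8000·(0.0800+0.2800) = 0.6480 m
margins: 0.0000+0.1000+0.0050 = 0.1050 m
S_min ≈ 0.0560+0.0980+0.6480+0.1050  ⇒  S_min = 907/1000 m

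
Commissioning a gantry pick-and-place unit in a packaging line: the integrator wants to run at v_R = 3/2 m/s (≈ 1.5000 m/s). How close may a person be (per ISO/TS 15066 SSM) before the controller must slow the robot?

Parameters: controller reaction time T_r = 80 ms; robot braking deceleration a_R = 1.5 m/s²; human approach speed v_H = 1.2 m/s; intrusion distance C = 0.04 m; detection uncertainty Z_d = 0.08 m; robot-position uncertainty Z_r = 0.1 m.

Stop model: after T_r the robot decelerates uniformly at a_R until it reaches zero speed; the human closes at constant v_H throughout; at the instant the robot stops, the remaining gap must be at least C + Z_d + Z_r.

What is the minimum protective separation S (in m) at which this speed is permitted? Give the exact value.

S_min = 1193/500 m = 2.3860 m

stop time T_s = (3/2)/(3/2) = 1.0000 s
robot in T_r: 1.5000·0.0800 = 0.1200 m
braking distance = 1.5000²/(2·1.5000) = 0.7500 m
human over T_r+T_s: 1.2000·(0.0800+1.0000) = 1.2960 m
C+Z_d+Z_r = 0.0400+0.0800+0.1000 = 0.2200 m
S_min ≈ 0.1200+0.7500+1.2960+0.2200  ⇒  S_min = 1193/500 m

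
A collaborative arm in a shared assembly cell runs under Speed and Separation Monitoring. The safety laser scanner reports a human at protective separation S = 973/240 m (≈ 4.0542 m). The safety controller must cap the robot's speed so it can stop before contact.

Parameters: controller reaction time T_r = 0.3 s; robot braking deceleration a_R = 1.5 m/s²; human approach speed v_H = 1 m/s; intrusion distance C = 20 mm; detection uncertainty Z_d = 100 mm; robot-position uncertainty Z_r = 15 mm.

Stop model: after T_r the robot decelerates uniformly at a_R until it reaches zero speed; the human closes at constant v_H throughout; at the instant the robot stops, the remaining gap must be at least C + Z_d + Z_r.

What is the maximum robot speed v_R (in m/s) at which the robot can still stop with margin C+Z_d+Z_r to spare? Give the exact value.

at the boundary: (1/3)·v² + (29/30)·v + (-4343/1200) = 0
  disc = (29/30)² − 4·(1/3)·(-4343/1200) = 144/25 ; √disc = 12/5
  v_R = (−(29/30) + 12/5) / (2·(1/3)) = 43/20 m/s
check:
stop time T_s = (43/20)/(3/2) = 1.4333 s
robot covers v_R·T_r = 2.1500·0.3000 = 0.6450 m before braking
robot covers 2.1500·1.4333 − ½·1.5000·1.4333² = 1.5408 m while stopping
person approaches 1.0000·(0.3000+1.4333) = 1.7333 m
C+Z_d+Z_r = 0.0200+0.1000+0.0150 = 0.1350 m
sum ≈ 0.6450+1.5408+1.7333+0.1350 ≈ 4.0542 m = S ✓

v_R_max = 43/20 m/s = 2.1500 m/s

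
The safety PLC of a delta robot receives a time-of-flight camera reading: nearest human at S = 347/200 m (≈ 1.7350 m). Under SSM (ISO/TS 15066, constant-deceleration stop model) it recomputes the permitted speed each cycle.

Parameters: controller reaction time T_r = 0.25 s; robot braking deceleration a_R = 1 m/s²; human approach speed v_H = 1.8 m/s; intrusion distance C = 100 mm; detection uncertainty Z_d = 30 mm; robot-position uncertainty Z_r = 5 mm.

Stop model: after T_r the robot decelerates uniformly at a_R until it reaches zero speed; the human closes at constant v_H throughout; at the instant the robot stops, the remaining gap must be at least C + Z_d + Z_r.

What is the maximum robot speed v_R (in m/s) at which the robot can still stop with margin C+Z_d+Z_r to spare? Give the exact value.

v_R_max = 1/2 m/s = 0.5000 m/s

quadratic (1/2)·v² + (41/20)·v + (-23/20) = 0
  disc = (41/20)² − 4·(1/2)·(-23/20) = 2601/400 ; √disc = 51/20
  v_R = (−(41/20) + 51/20) / (2·(1/2)) = 1/2 m/s
check:
T_s = v_R/a_R = (1/2)/1 = 0.5000 s
reaction-phase robot travel = 0.5000·0.2500 = 0.1250 m
braking distance = 0.5000²/(2·1.0000) = 0.1250 m
human over T_r+T_s: 1.8000·(0.2500+0.5000) = 1.3500 m
residual clearance needed = 0.1000+0.0300+0.0050 = 0.1350 m
sum ≈ 0.1250+0.1250+1.3500+0.1350 ≈ 1.7350 m = S ✓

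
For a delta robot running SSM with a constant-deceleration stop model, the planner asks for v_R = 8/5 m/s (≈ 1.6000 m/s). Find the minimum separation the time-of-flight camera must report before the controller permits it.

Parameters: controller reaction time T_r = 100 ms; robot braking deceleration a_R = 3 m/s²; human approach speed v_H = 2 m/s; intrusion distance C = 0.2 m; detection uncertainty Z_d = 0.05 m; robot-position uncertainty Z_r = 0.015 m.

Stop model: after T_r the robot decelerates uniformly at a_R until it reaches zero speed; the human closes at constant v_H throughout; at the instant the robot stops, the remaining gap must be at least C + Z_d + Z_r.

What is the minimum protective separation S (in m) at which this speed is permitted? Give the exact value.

S_min = 1271/600 m = 2.1183 m

T_s = v_R/a_R = (8/5)/3 = 0.5333 s
robot covers v_R·T_r = 1.6000·0.1000 = 0.1600 m before braking
braking distance = 1.6000²/(2·3.0000) = 0.4267 m
human over T_r+T_s: 2.0000·(0.1000+0.5333) = 1.2667 m
residual clearance needed = 0.2000+0.0500+0.0150 = 0.2650 m
S_min ≈ 0.1600+0.4267+1.2667+0.2650  ⇒  S_min = 1271/600 m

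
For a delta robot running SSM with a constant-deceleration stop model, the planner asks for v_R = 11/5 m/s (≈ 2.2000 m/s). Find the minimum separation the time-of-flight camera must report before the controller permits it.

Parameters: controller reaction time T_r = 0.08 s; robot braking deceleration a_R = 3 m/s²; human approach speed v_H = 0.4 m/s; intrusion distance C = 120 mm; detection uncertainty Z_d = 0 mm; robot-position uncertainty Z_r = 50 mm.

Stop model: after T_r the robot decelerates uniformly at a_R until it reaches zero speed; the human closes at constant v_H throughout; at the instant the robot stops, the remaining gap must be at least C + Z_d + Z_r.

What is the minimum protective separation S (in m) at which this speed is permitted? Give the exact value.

braking lasts T_s = (11/5)/3 = 0.7333 s
reaction-phase robot travel = 2.2000·0.0800 = 0.1760 m
robot under decel: 2.2000²/(2·3.0000) = 0.8067 m
person approaches 0.4000·(0.0800+0.7333) = 0.3253 m
residual clearance needed = 0.1200+0.0000+0.0500 = 0.1700 m
S_min ≈ 0.1760+0.8067+0.3253+0.1700  ⇒  S_min = 739/500 m

S_min = 739/500 m = 1.4780 m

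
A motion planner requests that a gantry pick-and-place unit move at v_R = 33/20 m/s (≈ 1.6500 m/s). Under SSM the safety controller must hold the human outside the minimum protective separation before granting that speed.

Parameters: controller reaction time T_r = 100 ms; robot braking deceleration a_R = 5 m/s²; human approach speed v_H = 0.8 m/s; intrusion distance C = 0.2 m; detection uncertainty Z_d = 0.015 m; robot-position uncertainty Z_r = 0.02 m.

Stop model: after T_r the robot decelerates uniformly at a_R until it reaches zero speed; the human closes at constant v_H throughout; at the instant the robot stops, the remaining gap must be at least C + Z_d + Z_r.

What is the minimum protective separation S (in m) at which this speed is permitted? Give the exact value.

S_min = 813/800 m = 1.0163 m

stop time T_s = (33/20)/5 = 0.3300 s
robot covers v_R·T_r = 1.6500·0.1000 = 0.1650 m before braking
braking distance = 1.6500²/(2·5.0000) = 0.2722 m
human over T_r+T_s: 0.8000·(0.1000+0.3300) = 0.3440 m
C+Z_d+Z_r = 0.2000+0.0150+0.0200 = 0.2350 m
S_min ≈ 0.1650+0.2722+0.3440+0.2350  ⇒  S_min = 813/800 m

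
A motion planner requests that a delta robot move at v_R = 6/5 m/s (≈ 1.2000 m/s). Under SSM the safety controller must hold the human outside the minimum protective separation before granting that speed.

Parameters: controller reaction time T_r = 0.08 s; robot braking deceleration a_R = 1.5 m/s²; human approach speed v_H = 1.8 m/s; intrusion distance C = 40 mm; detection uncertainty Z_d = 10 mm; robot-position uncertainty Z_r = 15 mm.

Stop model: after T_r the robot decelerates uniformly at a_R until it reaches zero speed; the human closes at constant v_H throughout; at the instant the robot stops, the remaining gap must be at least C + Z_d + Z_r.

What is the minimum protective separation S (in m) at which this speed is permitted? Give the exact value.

braking lasts T_s = (6/5)/(3/2) = 0.8000 s
reaction-phase robot travel = 1.2000·0.0800 = 0.0960 m
robot covers 1.2000·0.8000 − ½·1.5000·0.8000² = 0.4800 m while stopping
person approaches 1.8000·(0.0800+0.8000) = 1.5840 m
residual clearance needed = 0.0400+0.0100+0.0150 = 0.0650 m
S_min ≈ 0.0960+0.4800+1.5840+0.0650  ⇒  S_min = 89/40 m

S_min = 89/40 m = 2.2250 m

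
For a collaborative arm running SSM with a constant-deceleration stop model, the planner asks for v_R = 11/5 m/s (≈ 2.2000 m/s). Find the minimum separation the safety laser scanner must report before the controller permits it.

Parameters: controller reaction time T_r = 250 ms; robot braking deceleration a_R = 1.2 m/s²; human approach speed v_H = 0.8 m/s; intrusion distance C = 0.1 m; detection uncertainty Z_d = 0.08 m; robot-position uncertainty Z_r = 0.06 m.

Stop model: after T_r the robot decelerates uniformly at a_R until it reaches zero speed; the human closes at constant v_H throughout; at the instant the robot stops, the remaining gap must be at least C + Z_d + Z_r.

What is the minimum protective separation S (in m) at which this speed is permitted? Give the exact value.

braking lasts T_s = (11/5)/(6/5) = 1.8333 s
robot in T_r: 2.2000·0.2500 = 0.5500 m
braking distance = 2.2000²/(2·1.2000) = 2.0167 m
human over T_r+T_s: 0.8000·(0.2500+1.8333) = 1.6667 m
residual clearance needed = 0.1000+0.0800+0.0600 = 0.2400 m
S_min ≈ 0.5500+2.0167+1.6667+0.2400  ⇒  S_min = 671/150 m

S_min = 671/150 m = 4.4733 m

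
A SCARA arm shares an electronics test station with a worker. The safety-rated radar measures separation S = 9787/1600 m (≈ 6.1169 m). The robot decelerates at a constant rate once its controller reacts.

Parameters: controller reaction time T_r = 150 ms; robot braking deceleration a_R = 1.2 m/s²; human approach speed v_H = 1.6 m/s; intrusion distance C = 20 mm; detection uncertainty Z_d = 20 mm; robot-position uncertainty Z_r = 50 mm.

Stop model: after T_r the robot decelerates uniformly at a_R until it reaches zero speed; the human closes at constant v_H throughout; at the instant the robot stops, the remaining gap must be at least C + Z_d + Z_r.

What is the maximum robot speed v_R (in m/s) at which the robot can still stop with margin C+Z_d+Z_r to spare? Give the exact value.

v_R_max = 47/20 m/s = 2.3500 m/s

collect terms ⇒ (5/12)·v_R² + (89/60)·v_R + (-9259/1600) = 0
  disc = (89/60)² − 4·(5/12)·(-9259/1600) = 170569/14400 ; √disc = 413/120
  v_R = (−(89/60) + 413/120) / (2·(5/12)) = 47/20 m/s
check:
braking lasts T_s = (47/20)/(6/5) = 1.9583 s
robot in T_r: 2.3500·0.1500 = 0.3525 m
braking distance = 2.3500²/(2·1.2000) = 2.3010 m
person approaches 1.6000·(0.1500+1.9583) = 3.3733 m
margins: 0.0200+0.0200+0.0500 = 0.0900 m
sum ≈ 0.3525+2.3010+3.3733+0.0900 ≈ 6.1169 m = S ✓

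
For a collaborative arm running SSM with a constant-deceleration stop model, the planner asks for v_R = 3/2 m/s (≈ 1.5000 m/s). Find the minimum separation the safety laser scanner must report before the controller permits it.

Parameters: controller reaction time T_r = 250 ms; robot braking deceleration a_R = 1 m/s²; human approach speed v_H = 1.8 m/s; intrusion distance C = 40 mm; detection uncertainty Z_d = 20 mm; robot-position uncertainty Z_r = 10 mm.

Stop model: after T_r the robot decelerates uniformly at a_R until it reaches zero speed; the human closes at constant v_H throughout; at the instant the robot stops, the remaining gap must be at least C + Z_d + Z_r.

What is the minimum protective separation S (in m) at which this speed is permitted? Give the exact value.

stop time T_s = (3/2)/1 = 1.5000 s
robot covers v_R·T_r = 1.5000·0.2500 = 0.3750 m before braking
robot covers 1.5000·1.5000 − ½·1.0000·1.5000² = 1.1250 m while stopping
person approaches 1.8000·(0.2500+1.5000) = 3.1500 m
margins: 0.0400+0.0200+0.0100 = 0.0700 m
S_min ≈ 0.3750+1.1250+3.1500+0.0700  ⇒  S_min = 118/25 m

S_min = 118/25 m = 4.7200 m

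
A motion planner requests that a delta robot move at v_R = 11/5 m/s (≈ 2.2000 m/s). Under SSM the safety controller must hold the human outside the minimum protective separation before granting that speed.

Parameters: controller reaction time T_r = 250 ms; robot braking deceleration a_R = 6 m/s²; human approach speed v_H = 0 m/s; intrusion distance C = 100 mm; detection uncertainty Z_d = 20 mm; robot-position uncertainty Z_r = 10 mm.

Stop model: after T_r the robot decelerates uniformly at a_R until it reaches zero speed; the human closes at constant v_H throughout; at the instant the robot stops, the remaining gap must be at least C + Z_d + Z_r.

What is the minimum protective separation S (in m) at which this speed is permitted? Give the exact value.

braking lasts T_s = (11/5)/6 = 0.3667 s
reaction-phase robot travel = 2.2000·0.2500 = 0.5500 m
robot covers 2.2000·0.3667 − ½·6.0000·0.3667² = 0.4033 m while stopping
person approaches 0.0000·(0.2500+0.3667) = 0.0000 m
residual clearance needed = 0.1000+0.0200+0.0100 = 0.1300 m
S_min ≈ 0.5500+0.4033+0.0000+0.1300  ⇒  S_min = 13/12 m

S_min = 13/12 m = 1.0833 m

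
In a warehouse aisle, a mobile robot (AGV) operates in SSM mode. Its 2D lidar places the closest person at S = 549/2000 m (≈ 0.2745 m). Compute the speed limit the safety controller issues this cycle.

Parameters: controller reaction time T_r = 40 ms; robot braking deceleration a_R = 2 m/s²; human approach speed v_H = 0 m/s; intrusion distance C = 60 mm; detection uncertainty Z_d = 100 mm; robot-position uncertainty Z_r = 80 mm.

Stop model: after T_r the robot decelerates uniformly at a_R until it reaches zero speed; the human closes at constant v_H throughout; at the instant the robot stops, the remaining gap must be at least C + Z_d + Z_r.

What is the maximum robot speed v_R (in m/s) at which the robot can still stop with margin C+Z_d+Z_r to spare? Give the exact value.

v_R_max = 3/10 m/s = 0.3000 m/s

collect terms ⇒ (1/4)·v_R² + (1/25)·v_R + (-69/2000) = 0
  disc = (1/25)² − 4·(1/4)·(-69/2000) = 361/10000 ; √disc = 19/100
  v_R = (−(1/25) + 19/100) / (2·(1/4)) = 3/10 m/s
check:
stop time T_s = (3/10)/2 = 0.1500 s
reaction-phase robot travel = 0.3000·0.0400 = 0.0120 m
braking distance = 0.3000²/(2·2.0000) = 0.0225 m
human closes 0.0000·0.1900 = 0.0000 m
residual clearance needed = 0.0600+0.1000+0.0800 = 0.2400 m
sum ≈ 0.0120+0.0225+0.0000+0.2400 ≈ 0.2745 m = S ✓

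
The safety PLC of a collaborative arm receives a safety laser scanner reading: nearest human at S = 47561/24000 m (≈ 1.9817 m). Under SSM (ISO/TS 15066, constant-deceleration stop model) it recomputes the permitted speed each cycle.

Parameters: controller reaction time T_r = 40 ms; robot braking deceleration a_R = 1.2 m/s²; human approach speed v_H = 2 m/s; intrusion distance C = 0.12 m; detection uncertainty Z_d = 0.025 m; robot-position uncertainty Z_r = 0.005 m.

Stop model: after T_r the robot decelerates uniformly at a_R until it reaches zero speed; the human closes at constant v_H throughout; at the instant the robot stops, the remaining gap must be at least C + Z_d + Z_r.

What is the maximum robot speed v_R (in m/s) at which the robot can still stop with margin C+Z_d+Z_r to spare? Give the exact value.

quadratic (5/12)·v² + (128/75)·v + (-42041/24000) = 0
  disc = (128/75)² − 4·(5/12)·(-42041/24000) = 233289/40000 ; √disc = 483/200
  v_R = (−(128/75) + 483/200) / (2·(5/12)) = 17/20 m/s
check:
T_s = v_R/a_R = (17/20)/(6/5) = 0.7083 s
robot covers v_R·T_r = 0.8500·0.0400 = 0.0340 m before braking
braking distance = 0.8500²/(2·1.2000) = 0.3010 m
person approaches 2.0000·(0.0400+0.7083) = 1.4967 m
margins: 0.1200+0.0250+0.0050 = 0.1500 m
sum ≈ 0.0340+0.3010+1.4967+0.1500 ≈ 1.9817 m = S ✓

v_R_max = 17/20 m/s = 0.8500 m/s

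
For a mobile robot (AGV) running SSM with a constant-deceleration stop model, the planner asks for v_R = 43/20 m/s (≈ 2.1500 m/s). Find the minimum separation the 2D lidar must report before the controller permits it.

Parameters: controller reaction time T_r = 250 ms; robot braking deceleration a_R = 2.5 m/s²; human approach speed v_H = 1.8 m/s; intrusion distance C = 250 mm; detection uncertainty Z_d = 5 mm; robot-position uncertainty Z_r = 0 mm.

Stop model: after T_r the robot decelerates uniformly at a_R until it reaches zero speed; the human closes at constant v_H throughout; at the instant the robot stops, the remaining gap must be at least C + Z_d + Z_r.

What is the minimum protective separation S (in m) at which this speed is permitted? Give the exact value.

S_min = 743/200 m = 3.7150 m

stop time T_s = (43/20)/(5/2) = 0.8600 s
robot covers v_R·T_r = 2.1500·0.2500 = 0.5375 m before braking
braking distance = 2.1500²/(2·2.5000) = 0.9245 m
human over T_r+T_s: 1.8000·(0.2500+0.8600) = 1.9980 m
C+Z_d+Z_r = 0.2500+0.0050+0.0000 = 0.2550 m
S_min ≈ 0.5375+0.9245+1.9980+0.2550  ⇒  S_min = 743/200 m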